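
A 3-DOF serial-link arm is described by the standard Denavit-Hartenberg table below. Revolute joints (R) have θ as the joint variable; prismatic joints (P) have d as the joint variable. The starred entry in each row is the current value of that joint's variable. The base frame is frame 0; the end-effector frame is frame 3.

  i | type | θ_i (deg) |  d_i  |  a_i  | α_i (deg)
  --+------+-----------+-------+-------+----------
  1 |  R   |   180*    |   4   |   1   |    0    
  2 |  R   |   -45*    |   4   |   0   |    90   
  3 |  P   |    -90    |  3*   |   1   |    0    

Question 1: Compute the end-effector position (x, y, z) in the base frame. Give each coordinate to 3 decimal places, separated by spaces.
1.121 2.121 7.000

after link 1: o_1 = (-1.0000, 0.0000, 4.0000)
after link 2: o_2 = (-1.0000, 0.0000, 8.0000)
after link 3: o_3 = (1.1213, 2.1213, 7.0000)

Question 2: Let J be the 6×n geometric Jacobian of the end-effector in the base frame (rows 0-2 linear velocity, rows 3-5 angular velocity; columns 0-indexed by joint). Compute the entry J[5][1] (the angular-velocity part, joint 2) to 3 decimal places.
1.000

axis z_1 = (0.0000,0.0000,1.0000); lever o_n−o_1 = (2.1213,2.1213,3.0000)
cross product → J_v[:, 1] = (-2.1213,2.1213,0.0000)
J_ω[:, 1] = z_1
entry J[5][1] = 1.0000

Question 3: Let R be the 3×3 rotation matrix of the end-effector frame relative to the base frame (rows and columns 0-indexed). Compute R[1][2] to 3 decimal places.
0.707

End-effector z-axis (col 2 of R) = (0.7071,0.7071,0.0000)
R[1][2] = 0.7071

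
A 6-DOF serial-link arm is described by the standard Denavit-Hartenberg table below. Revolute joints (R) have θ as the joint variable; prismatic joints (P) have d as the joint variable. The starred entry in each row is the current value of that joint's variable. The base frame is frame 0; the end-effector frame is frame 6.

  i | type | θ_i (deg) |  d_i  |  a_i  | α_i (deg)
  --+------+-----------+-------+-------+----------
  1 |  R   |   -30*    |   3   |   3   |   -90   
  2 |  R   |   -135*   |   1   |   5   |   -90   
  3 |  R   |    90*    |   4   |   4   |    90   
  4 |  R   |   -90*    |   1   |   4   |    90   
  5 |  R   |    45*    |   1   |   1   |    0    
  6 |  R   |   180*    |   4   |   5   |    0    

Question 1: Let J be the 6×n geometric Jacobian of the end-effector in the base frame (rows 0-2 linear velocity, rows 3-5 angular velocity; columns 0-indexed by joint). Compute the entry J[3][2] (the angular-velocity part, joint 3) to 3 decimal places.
axis z_2 = (0.6124,-0.3536,0.7071); lever o_n−o_2 = (3.3517,-0.7804,0.7071)
cross product → J_v[:, 2] = (0.3018,1.9370,0.7071)
J_ω[:, 2] = z_2
entry J[3][2] = 0.6124

0.612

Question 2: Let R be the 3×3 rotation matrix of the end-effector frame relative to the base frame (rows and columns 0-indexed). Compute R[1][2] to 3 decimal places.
End-effector z-axis (col 2 of R) = (0.5000,0.8660,-0.0000)
R[1][2] = 0.8660

0.866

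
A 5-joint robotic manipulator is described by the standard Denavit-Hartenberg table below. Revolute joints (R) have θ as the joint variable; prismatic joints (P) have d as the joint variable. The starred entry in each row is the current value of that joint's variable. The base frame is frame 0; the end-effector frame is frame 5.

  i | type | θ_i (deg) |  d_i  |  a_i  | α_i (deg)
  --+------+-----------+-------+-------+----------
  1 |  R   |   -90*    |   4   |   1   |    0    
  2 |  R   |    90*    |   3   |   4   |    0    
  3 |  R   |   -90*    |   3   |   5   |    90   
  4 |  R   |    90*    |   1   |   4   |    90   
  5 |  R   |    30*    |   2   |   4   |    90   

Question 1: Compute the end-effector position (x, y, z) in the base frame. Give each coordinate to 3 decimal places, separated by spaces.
1.000 -8.000 17.464

after link 1: o_1 = (0.0000, -1.0000, 4.0000)
after link 2: o_2 = (4.0000, -1.0000, 7.0000)
after link 3: o_3 = (4.0000, -6.0000, 10.0000)
after link 4: o_4 = (3.0000, -6.0000, 14.0000)
after link 5: o_5 = (1.0000, -8.0000, 17.4641)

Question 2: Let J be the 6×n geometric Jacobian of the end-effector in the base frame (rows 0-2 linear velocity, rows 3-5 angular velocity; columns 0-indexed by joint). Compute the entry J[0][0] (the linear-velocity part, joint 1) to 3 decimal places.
8.000

axis z_0 = ẑ; lever o_n−o_0 = (1.0000,-8.0000,17.4641)
cross product → J_v[:, 0] = (8.0000,1.0000,-0.0000)
J_ω[:, 0] = z_0
entry J[0][0] = 8.0000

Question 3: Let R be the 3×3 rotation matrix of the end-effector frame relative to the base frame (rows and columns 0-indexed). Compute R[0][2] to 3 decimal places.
0.866

End-effector z-axis (col 2 of R) = (0.8660,-0.0000,0.5000)
R[0][2] = 0.8660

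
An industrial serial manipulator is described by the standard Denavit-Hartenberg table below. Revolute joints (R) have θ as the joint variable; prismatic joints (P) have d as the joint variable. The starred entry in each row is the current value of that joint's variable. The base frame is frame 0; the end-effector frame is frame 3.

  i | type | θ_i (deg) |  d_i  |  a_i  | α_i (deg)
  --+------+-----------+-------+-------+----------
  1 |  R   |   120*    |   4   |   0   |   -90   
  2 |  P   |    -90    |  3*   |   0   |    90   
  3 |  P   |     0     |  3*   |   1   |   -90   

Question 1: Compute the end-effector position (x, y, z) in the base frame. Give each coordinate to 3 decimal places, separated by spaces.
after link 1: o_1 = (0.0000, 0.0000, 4.0000)
after link 2: o_2 = (-2.5981, -1.5000, 4.0000)
after link 3: o_3 = (-1.0981, -4.0981, 5.0000)

-1.098 -4.098 5.000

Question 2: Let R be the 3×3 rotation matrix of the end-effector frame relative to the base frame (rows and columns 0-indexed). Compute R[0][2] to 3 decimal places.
End-effector z-axis (col 2 of R) = (-0.8660,-0.5000,0.0000)
R[0][2] = -0.8660

-0.866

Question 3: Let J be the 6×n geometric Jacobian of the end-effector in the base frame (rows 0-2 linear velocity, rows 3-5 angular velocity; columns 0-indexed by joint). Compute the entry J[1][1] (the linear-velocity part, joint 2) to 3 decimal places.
-0.500

prismatic axis z_1 = (-0.8660,-0.5000,0.0000)
J_v[:, 1] = z_1; J_ω[:, 1] = (0,0,0)
entry J[1][1] = -0.5000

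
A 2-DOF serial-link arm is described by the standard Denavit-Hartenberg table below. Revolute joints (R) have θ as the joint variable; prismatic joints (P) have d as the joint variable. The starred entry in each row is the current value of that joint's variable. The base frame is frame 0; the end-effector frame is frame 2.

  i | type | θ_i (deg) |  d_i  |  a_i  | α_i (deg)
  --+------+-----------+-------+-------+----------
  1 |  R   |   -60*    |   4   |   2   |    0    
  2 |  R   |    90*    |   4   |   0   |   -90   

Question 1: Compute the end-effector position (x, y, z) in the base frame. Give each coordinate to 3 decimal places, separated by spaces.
1.000 -1.732 8.000

after link 1: o_1 = (1.0000, -1.7321, 4.0000)
after link 2: o_2 = (1.0000, -1.7321, 8.0000)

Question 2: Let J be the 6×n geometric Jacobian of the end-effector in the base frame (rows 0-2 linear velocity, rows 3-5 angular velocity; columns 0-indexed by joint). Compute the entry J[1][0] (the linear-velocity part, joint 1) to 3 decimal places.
axis z_0 = ẑ; lever o_n−o_0 = (1.0000,-1.7321,8.0000)
cross product → J_v[:, 0] = (1.7321,1.0000,-0.0000)
J_ω[:, 0] = z_0
entry J[1][0] = 1.0000

1.000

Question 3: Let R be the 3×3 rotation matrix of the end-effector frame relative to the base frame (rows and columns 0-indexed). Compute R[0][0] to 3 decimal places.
End-effector x-axis (col 0 of R) = (0.8660,0.5000,0.0000)
R[0][0] = 0.8660

0.866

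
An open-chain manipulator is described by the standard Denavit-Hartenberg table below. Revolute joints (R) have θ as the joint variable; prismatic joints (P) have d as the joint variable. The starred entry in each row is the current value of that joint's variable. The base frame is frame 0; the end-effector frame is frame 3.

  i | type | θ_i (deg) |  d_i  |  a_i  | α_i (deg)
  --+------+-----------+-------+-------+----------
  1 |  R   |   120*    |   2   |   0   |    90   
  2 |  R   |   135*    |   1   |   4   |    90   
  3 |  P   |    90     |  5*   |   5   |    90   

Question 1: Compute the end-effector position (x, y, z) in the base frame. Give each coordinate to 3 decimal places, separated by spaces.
after link 1: o_1 = (0.0000, 0.0000, 2.0000)
after link 2: o_2 = (2.2802, -1.9495, 4.8284)
after link 3: o_3 = (4.8426, 3.6124, 8.3640)

4.843 3.612 8.364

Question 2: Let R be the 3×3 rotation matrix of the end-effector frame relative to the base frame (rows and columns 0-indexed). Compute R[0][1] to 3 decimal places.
End-effector y-axis (col 1 of R) = (-0.3536,0.6124,0.7071)
R[0][1] = -0.3536

-0.354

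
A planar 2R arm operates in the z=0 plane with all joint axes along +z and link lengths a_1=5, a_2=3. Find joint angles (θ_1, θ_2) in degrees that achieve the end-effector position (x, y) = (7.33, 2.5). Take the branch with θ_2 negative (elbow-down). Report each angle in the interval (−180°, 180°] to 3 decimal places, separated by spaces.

30.003 -30.007

cos θ_2 = (59.9789−5²−3²)/(2·5·3) = 0.8660; θ_2 = -30.0071° (elbow-down)
β = atan2(2.5000,7.3300) = 18.8327°; ψ = atan2(-1.5003,7.5979) = -11.1702°
θ_1 = β − ψ = 30.0029°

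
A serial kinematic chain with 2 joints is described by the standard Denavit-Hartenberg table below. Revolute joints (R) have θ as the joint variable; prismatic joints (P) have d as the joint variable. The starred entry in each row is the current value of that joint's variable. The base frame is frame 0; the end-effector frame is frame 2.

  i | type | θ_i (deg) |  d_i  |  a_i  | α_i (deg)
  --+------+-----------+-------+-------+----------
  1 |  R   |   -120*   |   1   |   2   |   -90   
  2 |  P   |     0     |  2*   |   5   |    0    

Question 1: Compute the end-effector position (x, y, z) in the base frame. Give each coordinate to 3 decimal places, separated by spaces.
after link 1: o_1 = (-1.0000, -1.7321, 1.0000)
after link 2: o_2 = (-1.7679, -7.0622, 1.0000)

-1.768 -7.062 1.000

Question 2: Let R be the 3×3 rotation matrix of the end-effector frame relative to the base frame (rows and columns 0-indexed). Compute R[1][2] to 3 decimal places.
-0.500

End-effector z-axis (col 2 of R) = (0.8660,-0.5000,0.0000)
R[1][2] = -0.5000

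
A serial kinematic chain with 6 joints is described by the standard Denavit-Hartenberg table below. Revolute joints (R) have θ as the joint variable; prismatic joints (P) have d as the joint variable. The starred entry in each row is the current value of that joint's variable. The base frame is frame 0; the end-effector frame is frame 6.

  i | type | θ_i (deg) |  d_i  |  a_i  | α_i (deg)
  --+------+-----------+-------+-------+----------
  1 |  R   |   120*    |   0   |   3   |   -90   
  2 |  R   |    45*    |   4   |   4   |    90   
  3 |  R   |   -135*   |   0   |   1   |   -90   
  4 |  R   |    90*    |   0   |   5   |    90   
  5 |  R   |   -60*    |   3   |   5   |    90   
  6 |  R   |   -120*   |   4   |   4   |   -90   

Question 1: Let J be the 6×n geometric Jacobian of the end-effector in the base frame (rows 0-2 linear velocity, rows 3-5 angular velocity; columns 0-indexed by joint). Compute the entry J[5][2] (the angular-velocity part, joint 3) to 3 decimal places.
axis z_2 = (-0.3536,0.6124,0.7071); lever o_n−o_2 = (-0.1307,-5.5184,0.4203)
cross product → J_v[:, 2] = (4.1594,0.0562,2.0311)
J_ω[:, 2] = z_2
entry J[5][2] = 0.7071

0.707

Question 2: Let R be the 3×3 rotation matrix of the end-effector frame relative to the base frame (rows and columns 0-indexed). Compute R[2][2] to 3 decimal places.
End-effector z-axis (col 2 of R) = (-0.5499,-0.8154,-0.1812)
R[2][2] = -0.1812

-0.181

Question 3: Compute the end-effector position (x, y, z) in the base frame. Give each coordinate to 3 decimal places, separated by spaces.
after link 1: o_1 = (-1.5000, 2.5981, 0.0000)
after link 2: o_2 = (-6.3783, 3.0476, -2.8284)
after link 3: o_3 = (-5.5159, 2.9681, -2.3284)
after link 4: o_4 = (-3.7482, -0.0938, -5.8640)
after link 5: o_5 = (-1.8463, -5.2690, -3.9667)
after link 6: o_6 = (-6.5090, -2.4708, -2.4081)

-6.509 -2.471 -2.408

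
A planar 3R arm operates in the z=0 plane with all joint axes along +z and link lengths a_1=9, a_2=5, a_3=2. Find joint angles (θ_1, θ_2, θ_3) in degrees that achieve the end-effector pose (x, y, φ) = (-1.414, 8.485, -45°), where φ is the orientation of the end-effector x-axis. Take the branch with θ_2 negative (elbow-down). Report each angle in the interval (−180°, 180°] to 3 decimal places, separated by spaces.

wrist centre = target − a_3·(cos φ, sin φ) = (-2.8282, 9.8992)
cos θ_2 = (105.9932−9²−5²)/(2·9·5) = -0.0001; θ_2 = -90.0043° (elbow-down)
β = atan2(9.8992,-2.8282) = 105.9447°; ψ = atan2(-5.0000,8.9996) = -29.0556°
θ_1 = β − ψ = 135.0003°
θ_3 = φ − θ_1 − θ_2 = -89.9960° (wrapped to (-180°,180°])

135.000 -90.004 -89.996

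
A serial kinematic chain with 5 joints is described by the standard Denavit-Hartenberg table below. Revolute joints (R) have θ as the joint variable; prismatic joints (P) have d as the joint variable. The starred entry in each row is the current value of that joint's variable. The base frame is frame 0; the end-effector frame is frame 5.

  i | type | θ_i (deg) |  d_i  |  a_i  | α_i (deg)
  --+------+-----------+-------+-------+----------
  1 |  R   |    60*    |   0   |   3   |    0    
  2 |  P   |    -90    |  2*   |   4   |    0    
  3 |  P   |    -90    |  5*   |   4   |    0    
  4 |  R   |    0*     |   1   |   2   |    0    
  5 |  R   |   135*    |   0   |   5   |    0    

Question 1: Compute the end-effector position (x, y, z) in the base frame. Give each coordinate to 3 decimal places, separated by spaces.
after link 1: o_1 = (1.5000, 2.5981, 0.0000)
after link 2: o_2 = (4.9641, 0.5981, 2.0000)
after link 3: o_3 = (2.9641, -2.8660, 7.0000)
after link 4: o_4 = (1.9641, -4.5981, 8.0000)
after link 5: o_5 = (6.7937, -3.3040, 8.0000)

6.794 -3.304 8.000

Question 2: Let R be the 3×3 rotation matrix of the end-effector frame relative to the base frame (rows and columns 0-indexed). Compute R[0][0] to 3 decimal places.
End-effector x-axis (col 0 of R) = (0.9659,0.2588,0.0000)
R[0][0] = 0.9659

0.966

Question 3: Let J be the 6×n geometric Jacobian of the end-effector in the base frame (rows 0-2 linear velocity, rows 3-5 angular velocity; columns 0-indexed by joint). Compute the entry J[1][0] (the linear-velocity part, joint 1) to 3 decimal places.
6.794

axis z_0 = ẑ; lever o_n−o_0 = (6.7937,-3.3040,8.0000)
cross product → J_v[:, 0] = (3.3040,6.7937,-0.0000)
J_ω[:, 0] = z_0
entry J[1][0] = 6.7937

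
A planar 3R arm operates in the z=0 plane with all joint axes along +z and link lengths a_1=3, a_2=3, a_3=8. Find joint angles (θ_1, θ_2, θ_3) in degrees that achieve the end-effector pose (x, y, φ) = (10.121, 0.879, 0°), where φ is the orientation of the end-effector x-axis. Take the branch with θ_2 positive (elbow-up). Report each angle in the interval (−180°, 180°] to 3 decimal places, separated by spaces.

wrist centre = target − a_3·(cos φ, sin φ) = (2.1210, 0.8790)
cos θ_2 = (5.2713−3²−3²)/(2·3·3) = -0.7072; θ_2 = 135.0036° (elbow-up)
β = atan2(0.8790,2.1210) = 22.5104°; ψ = atan2(2.1212,0.8785) = 67.5018°
θ_1 = β − ψ = -44.9913°
θ_3 = φ − θ_1 − θ_2 = -90.0122° (wrapped to (-180°,180°])

-44.991 135.004 -90.012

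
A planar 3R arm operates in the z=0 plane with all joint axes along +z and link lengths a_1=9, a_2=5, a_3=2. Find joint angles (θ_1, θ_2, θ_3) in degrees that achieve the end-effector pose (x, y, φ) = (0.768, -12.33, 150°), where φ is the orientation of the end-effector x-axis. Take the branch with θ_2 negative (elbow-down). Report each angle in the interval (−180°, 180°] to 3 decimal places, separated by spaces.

-68.754 -30.004 -111.242

wrist centre = target − a_3·(cos φ, sin φ) = (2.5001, -13.3300)
cos θ_2 = (183.9392−9²−5²)/(2·9·5) = 0.8660; θ_2 = -30.0040° (elbow-down)
β = atan2(-13.3300,2.5001) = -79.3775°; ψ = atan2(-2.5003,13.3300) = -10.6235°
θ_1 = β − ψ = -68.7540°
θ_3 = φ − θ_1 − θ_2 = -111.2420° (wrapped to (-180°,180°])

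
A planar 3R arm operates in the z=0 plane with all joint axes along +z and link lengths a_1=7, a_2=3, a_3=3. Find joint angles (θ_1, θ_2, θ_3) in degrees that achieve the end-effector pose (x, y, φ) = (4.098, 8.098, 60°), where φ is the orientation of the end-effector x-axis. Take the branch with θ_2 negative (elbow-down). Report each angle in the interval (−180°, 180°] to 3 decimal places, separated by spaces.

90.000 -120.002 90.002

wrist centre = target − a_3·(cos φ, sin φ) = (2.5980, 5.4999)
cos θ_2 = (36.9988−7²−3²)/(2·7·3) = -0.5000; θ_2 = -120.0019° (elbow-down)
β = atan2(5.4999,2.5980) = 64.7153°; ψ = atan2(-2.5980,5.4999) = -25.2849°
θ_1 = β − ψ = 90.0003°
θ_3 = φ − θ_1 − θ_2 = 90.0017° (wrapped to (-180°,180°])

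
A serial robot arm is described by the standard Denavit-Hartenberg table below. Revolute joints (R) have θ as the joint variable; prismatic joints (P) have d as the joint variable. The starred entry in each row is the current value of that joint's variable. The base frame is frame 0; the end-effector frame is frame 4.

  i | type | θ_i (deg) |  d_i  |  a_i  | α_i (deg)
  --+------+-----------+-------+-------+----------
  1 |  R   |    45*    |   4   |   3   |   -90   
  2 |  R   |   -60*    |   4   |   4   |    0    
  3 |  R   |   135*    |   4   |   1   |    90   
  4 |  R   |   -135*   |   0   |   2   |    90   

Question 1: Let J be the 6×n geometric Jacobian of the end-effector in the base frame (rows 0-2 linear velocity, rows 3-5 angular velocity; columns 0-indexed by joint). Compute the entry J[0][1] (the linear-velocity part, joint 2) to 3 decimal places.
axis z_1 = (-0.7071,0.7071,0.0000); lever o_n−o_1 = (-3.3184,5.9953,3.8642)
cross product → J_v[:, 1] = (2.7324,2.7324,-1.8928)
J_ω[:, 1] = z_1
entry J[0][1] = 2.7324

2.732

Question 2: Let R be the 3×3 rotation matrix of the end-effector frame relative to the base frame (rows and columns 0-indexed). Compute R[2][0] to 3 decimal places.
End-effector x-axis (col 0 of R) = (0.3706,-0.6294,0.6830)
R[2][0] = 0.6830

0.683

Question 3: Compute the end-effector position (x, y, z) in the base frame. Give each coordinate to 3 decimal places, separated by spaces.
after link 1: o_1 = (2.1213, 2.1213, 4.0000)
after link 2: o_2 = (0.7071, 6.3640, 7.4641)
after link 3: o_3 = (-1.9383, 9.3754, 6.4982)
after link 4: o_4 = (-1.1971, 8.1166, 7.8642)

-1.197 8.117 7.864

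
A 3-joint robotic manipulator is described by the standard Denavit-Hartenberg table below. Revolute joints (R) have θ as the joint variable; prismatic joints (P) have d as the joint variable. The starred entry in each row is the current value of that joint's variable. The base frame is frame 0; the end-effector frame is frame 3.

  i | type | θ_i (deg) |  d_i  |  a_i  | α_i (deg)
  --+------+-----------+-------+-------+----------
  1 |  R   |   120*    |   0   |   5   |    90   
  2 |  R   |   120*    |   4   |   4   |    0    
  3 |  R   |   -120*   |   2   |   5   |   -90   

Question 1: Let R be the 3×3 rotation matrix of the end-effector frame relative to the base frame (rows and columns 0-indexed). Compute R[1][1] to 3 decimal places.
End-effector y-axis (col 1 of R) = (-0.8660,-0.5000,-0.0000)
R[1][1] = -0.5000

-0.500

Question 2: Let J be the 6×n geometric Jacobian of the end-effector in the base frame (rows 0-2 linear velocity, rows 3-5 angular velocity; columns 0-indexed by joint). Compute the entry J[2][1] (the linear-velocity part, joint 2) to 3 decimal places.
3.000

axis z_1 = (0.8660,0.5000,0.0000); lever o_n−o_1 = (3.6962,5.5981,3.4641)
cross product → J_v[:, 1] = (1.7321,-3.0000,3.0000)
J_ω[:, 1] = z_1
entry J[2][1] = 3.0000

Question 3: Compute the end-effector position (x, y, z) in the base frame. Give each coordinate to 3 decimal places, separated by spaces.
after link 1: o_1 = (-2.5000, 4.3301, 0.0000)
after link 2: o_2 = (1.9641, 4.5981, 3.4641)
after link 3: o_3 = (1.1962, 9.9282, 3.4641)

1.196 9.928 3.464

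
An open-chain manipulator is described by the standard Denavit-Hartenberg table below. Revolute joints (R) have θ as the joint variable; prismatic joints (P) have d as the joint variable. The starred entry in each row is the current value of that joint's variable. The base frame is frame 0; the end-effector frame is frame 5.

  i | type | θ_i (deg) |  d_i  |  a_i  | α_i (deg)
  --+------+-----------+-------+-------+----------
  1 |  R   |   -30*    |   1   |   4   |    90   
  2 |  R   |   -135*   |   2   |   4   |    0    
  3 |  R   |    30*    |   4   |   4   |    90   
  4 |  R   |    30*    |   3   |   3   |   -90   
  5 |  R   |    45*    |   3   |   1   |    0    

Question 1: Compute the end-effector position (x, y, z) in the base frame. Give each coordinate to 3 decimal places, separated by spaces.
after link 1: o_1 = (3.4641, -2.0000, 1.0000)
after link 2: o_2 = (0.0146, -2.3178, -1.8284)
after link 3: o_3 = (-2.8820, -5.2643, -5.6921)
after link 4: o_4 = (-6.7239, -4.7782, -7.4252)
after link 5: o_5 = (-7.4092, -7.7908, -6.7509)

-7.409 -7.791 -6.751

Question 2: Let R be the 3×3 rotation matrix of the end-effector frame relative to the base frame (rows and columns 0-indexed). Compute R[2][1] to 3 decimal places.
0.408

End-effector y-axis (col 1 of R) = (0.9055,-0.1146,0.4085)
R[2][1] = 0.4085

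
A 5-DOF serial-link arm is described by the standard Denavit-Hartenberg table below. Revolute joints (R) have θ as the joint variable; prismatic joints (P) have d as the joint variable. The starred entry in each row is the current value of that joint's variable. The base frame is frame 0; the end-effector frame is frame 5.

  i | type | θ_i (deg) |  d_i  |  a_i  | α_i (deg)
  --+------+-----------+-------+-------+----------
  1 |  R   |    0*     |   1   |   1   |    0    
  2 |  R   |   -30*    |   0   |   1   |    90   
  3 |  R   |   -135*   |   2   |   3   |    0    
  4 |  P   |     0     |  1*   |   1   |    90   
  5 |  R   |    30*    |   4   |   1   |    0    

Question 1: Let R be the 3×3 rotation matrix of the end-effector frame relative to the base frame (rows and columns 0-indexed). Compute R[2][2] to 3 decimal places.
0.707

End-effector z-axis (col 2 of R) = (-0.6124,0.3536,0.7071)
R[2][2] = 0.7071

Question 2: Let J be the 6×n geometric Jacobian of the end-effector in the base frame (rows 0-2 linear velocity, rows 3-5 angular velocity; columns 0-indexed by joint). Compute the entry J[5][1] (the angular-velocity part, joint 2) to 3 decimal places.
1.000

axis z_1 = (0.0000,0.0000,1.0000); lever o_n−o_1 = (-6.3133,-0.3965,-0.6124)
cross product → J_v[:, 1] = (0.3965,-6.3133,0.0000)
J_ω[:, 1] = z_1
entry J[5][1] = 1.0000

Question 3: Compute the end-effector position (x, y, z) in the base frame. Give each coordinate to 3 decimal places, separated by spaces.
-5.313 -0.396 0.388

after link 1: o_1 = (1.0000, 0.0000, 1.0000)
after link 2: o_2 = (1.8660, -0.5000, 1.0000)
after link 3: o_3 = (-0.9711, -1.1714, -1.1213)
after link 4: o_4 = (-2.0835, -1.6839, -1.8284)
after link 5: o_5 = (-5.3133, -0.3965, 0.3876)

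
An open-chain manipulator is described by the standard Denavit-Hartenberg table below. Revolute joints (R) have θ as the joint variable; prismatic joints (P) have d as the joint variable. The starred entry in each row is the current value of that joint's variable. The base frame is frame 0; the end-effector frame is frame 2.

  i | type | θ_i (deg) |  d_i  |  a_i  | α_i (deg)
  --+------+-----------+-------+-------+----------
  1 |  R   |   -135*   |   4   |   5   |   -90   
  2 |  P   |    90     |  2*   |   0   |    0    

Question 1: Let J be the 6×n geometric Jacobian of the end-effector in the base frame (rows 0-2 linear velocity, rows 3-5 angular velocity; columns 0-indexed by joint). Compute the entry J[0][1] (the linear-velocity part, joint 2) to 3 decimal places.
prismatic axis z_1 = (0.7071,-0.7071,0.0000)
J_v[:, 1] = z_1; J_ω[:, 1] = (0,0,0)
entry J[0][1] = 0.7071

0.707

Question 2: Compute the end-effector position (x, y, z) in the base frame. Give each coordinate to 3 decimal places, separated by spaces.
after link 1: o_1 = (-3.5355, -3.5355, 4.0000)
after link 2: o_2 = (-2.1213, -4.9497, 4.0000)

-2.121 -4.950 4.000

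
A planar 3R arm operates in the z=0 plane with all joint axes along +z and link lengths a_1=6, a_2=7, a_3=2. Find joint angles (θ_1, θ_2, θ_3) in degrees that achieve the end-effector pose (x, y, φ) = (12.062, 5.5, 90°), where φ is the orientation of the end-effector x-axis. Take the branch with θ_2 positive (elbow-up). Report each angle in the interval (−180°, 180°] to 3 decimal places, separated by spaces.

wrist centre = target − a_3·(cos φ, sin φ) = (12.0620, 3.5000)
cos θ_2 = (157.7418−6²−7²)/(2·6·7) = 0.8660; θ_2 = 30.0059° (elbow-up)
β = atan2(3.5000,12.0620) = 16.1810°; ψ = atan2(3.5006,12.0618) = 16.1840°
θ_1 = β − ψ = -0.0029°
θ_3 = φ − θ_1 − θ_2 = 59.9971° (wrapped to (-180°,180°])

-0.003 30.006 59.997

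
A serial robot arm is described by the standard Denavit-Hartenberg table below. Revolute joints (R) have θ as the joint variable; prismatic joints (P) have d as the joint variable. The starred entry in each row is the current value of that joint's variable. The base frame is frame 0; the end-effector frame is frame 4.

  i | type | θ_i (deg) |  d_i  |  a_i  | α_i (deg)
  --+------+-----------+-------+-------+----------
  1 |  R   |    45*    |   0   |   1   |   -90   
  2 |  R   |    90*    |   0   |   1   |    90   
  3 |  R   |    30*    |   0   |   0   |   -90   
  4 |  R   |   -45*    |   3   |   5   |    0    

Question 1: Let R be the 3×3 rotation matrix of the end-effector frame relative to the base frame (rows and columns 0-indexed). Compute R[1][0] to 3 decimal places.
0.750

End-effector x-axis (col 0 of R) = (0.2500,0.7500,-0.6124)
R[1][0] = 0.7500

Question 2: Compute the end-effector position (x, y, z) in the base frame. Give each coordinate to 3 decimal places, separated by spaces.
0.120 6.294 -2.562

after link 1: o_1 = (0.7071, 0.7071, 0.0000)
after link 2: o_2 = (0.7071, 0.7071, -1.0000)
after link 3: o_3 = (0.7071, 0.7071, -1.0000)
after link 4: o_4 = (0.1200, 6.2942, -2.5619)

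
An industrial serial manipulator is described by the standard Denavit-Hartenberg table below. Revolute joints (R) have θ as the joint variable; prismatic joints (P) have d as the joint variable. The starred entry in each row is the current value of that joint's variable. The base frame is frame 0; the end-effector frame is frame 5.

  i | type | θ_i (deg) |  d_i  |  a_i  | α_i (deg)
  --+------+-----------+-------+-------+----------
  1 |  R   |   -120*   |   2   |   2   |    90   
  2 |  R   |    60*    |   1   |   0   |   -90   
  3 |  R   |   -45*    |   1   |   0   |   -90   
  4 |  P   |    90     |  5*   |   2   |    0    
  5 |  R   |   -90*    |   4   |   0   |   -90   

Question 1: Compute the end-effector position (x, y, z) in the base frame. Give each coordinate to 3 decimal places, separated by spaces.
after link 1: o_1 = (-1.0000, -1.7321, 2.0000)
after link 2: o_2 = (-1.8660, -1.2321, 2.0000)
after link 3: o_3 = (-1.4330, -0.4821, 2.5000)
after link 4: o_4 = (-0.1211, -5.2807, 4.5619)
after link 5: o_5 = (1.6213, -7.9197, 7.0114)

1.621 -7.920 7.011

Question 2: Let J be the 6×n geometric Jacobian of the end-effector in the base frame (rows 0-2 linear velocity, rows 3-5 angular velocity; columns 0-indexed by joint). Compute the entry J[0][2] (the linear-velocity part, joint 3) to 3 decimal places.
axis z_2 = (0.4330,0.7500,0.5000); lever o_n−o_2 = (3.4873,-6.6877,5.0114)
cross product → J_v[:, 2] = (7.1023,-0.4263,-5.5114)
J_ω[:, 2] = z_2
entry J[0][2] = 7.1023

7.102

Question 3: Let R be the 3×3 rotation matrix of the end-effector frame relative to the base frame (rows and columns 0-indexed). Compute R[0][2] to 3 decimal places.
End-effector z-axis (col 2 of R) = (-0.4330,-0.7500,-0.5000)
R[0][2] = -0.4330

-0.433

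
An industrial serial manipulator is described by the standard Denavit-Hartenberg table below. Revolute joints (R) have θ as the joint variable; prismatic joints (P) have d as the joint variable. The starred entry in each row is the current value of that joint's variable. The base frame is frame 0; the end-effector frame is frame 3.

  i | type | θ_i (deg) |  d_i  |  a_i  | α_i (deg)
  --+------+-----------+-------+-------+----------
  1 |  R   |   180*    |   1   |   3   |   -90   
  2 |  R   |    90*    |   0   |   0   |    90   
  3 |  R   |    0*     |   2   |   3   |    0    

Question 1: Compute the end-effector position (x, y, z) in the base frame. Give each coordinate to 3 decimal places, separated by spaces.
-5.000 0.000 -2.000

after link 1: o_1 = (-3.0000, 0.0000, 1.0000)
after link 2: o_2 = (-3.0000, 0.0000, 1.0000)
after link 3: o_3 = (-5.0000, 0.0000, -2.0000)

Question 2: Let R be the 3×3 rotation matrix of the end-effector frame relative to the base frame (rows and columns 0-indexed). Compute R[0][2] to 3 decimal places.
-1.000

End-effector z-axis (col 2 of R) = (-1.0000,0.0000,0.0000)
R[0][2] = -1.0000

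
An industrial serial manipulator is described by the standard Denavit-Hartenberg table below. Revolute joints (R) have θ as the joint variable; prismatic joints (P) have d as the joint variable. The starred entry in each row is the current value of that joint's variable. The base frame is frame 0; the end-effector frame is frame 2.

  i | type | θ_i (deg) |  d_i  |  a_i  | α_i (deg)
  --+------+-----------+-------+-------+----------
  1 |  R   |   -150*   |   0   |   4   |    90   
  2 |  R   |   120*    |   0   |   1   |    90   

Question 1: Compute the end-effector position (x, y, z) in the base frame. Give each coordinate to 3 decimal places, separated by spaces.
-3.031 -1.750 0.866

after link 1: o_1 = (-3.4641, -2.0000, 0.0000)
after link 2: o_2 = (-3.0311, -1.7500, 0.8660)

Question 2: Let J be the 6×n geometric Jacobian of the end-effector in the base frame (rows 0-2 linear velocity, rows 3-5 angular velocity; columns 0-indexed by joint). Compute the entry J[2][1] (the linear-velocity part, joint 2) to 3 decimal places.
axis z_1 = (-0.5000,0.8660,0.0000); lever o_n−o_1 = (0.4330,0.2500,0.8660)
cross product → J_v[:, 1] = (0.7500,0.4330,-0.5000)
J_ω[:, 1] = z_1
entry J[2][1] = -0.5000

-0.500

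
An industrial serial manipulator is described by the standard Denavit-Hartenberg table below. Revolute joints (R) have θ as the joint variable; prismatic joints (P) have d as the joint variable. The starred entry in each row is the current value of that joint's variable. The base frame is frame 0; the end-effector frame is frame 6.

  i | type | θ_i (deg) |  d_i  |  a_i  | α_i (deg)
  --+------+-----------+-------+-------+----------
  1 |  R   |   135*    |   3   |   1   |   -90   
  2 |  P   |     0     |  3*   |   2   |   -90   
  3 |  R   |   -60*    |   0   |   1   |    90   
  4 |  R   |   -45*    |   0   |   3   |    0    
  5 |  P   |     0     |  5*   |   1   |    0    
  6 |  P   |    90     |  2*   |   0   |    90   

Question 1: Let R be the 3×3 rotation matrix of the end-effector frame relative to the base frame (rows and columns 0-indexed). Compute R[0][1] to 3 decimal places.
0.259

End-effector y-axis (col 1 of R) = (0.2588,-0.9659,-0.0000)
R[0][1] = 0.2588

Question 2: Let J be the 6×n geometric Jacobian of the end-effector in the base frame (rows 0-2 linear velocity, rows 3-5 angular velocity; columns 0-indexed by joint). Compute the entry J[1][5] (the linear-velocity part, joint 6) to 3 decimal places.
-0.966

prismatic axis z_5 = (0.2588,-0.9659,0.0000)
J_v[:, 5] = z_5; J_ω[:, 5] = (0,0,0)
entry J[1][5] = -0.9659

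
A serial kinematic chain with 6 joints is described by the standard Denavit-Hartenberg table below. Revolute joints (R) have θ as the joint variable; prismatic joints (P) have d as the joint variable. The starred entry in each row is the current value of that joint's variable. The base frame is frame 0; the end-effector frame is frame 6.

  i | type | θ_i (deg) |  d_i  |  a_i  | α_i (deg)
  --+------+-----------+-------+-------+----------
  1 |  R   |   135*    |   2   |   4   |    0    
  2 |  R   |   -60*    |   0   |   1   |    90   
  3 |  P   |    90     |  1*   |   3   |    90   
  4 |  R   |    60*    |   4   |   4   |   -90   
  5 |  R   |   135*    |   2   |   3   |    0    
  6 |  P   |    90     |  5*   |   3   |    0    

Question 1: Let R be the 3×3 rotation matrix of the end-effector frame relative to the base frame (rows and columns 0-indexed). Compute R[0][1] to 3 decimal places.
End-effector y-axis (col 1 of R) = (0.7745,0.5245,0.3536)
R[0][1] = 0.7745

0.775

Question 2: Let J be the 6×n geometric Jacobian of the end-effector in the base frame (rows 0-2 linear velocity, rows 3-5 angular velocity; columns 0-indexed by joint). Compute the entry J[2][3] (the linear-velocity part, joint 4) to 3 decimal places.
-3.290

axis z_3 = (0.2588,0.9659,-0.0000); lever o_n−o_3 = (4.2130,3.0122,-6.1835)
cross product → J_v[:, 3] = (-5.9728,1.6004,-3.2899)
J_ω[:, 3] = z_3
entry J[2][3] = -3.2899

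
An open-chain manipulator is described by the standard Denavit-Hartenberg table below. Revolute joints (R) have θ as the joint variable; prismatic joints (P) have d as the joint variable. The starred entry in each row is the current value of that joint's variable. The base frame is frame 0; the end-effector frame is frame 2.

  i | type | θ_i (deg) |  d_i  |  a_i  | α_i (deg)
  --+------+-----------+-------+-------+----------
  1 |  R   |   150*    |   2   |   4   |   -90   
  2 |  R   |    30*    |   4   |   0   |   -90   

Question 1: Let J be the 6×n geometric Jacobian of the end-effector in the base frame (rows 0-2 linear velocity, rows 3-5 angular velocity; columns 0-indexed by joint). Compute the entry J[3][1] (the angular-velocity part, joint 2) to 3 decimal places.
-0.500

axis z_1 = (-0.5000,-0.8660,0.0000); lever o_n−o_1 = (-2.0000,-3.4641,0.0000)
cross product → J_v[:, 1] = (-0.0000,0.0000,0.0000)
J_ω[:, 1] = z_1
entry J[3][1] = -0.5000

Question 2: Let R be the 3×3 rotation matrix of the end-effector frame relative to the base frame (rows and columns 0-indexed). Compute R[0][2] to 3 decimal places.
0.433

End-effector z-axis (col 2 of R) = (0.4330,-0.2500,-0.8660)
R[0][2] = 0.4330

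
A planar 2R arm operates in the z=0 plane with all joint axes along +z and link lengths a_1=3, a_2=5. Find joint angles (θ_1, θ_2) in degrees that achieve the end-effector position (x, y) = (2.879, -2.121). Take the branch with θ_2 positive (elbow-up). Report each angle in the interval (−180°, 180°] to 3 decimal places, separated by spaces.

-134.991 134.999

cos θ_2 = (12.7873−3²−5²)/(2·3·5) = -0.7071; θ_2 = 134.9987° (elbow-up)
β = atan2(-2.1210,2.8790) = -36.3796°; ψ = atan2(3.5356,-0.5355) = 98.6117°
θ_1 = β − ψ = -134.9913°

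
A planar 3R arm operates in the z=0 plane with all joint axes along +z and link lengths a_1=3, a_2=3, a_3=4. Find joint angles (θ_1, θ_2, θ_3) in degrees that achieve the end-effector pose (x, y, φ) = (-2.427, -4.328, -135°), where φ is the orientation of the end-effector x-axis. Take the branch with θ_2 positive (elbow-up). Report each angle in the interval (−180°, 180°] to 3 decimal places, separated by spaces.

-150.019 150.011 -134.992

wrist centre = target − a_3·(cos φ, sin φ) = (0.4014, -1.4996)
cos θ_2 = (2.4099−3²−3²)/(2·3·3) = -0.8661; θ_2 = 150.0107° (elbow-up)
β = atan2(-1.4996,0.4014) = -75.0136°; ψ = atan2(1.4995,0.4016) = 75.0053°
θ_1 = β − ψ = -150.0190°
θ_3 = φ − θ_1 − θ_2 = -134.9917° (wrapped to (-180°,180°])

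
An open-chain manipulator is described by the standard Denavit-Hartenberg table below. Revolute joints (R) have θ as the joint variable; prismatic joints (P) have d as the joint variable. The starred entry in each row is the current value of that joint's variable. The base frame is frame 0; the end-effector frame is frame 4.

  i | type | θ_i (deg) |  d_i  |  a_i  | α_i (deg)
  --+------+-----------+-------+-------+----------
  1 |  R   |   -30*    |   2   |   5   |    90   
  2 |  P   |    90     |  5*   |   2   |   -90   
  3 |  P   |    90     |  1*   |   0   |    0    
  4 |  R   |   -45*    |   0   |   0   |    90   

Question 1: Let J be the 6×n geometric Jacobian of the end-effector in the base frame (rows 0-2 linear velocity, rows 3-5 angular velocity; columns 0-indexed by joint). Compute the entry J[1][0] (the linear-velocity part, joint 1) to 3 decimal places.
0.964

axis z_0 = ẑ; lever o_n−o_0 = (0.9641,-6.3301,4.0000)
cross product → J_v[:, 0] = (6.3301,0.9641,-0.0000)
J_ω[:, 0] = z_0
entry J[1][0] = 0.9641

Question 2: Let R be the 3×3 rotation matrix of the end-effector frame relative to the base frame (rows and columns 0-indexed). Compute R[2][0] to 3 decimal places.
0.707

End-effector x-axis (col 0 of R) = (0.3536,0.6124,0.7071)
R[2][0] = 0.7071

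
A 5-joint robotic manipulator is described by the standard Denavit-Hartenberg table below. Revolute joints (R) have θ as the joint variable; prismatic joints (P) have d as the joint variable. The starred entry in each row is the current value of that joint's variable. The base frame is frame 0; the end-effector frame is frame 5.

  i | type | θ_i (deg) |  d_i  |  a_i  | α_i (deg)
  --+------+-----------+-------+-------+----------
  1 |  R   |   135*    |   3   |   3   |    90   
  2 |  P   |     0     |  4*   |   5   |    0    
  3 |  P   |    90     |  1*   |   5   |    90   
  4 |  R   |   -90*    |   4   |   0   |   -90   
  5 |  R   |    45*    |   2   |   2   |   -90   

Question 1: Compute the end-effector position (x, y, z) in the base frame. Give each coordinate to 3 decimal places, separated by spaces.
-4.950 10.021 10.000

after link 1: o_1 = (-2.1213, 2.1213, 3.0000)
after link 2: o_2 = (-2.8284, 8.4853, 3.0000)
after link 3: o_3 = (-2.1213, 9.1924, 8.0000)
after link 4: o_4 = (-4.9497, 12.0208, 8.0000)
after link 5: o_5 = (-4.9497, 10.0208, 10.0000)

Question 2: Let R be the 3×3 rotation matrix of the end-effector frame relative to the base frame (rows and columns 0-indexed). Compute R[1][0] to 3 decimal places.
-1.000

End-effector x-axis (col 0 of R) = (-0.0000,-1.0000,0.0000)
R[1][0] = -1.0000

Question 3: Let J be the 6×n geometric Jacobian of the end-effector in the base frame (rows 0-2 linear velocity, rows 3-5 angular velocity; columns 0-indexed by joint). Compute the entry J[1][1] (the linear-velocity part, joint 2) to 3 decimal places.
0.707

prismatic axis z_1 = (0.7071,0.7071,0.0000)
J_v[:, 1] = z_1; J_ω[:, 1] = (0,0,0)
entry J[1][1] = 0.7071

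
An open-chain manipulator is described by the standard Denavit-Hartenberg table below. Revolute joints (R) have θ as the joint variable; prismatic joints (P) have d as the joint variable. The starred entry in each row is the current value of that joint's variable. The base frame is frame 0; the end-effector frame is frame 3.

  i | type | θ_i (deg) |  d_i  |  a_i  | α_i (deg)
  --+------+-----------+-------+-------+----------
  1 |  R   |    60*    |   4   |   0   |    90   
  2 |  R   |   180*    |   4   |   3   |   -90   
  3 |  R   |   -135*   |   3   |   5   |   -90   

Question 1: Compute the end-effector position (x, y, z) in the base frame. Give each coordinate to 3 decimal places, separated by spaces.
6.794 -3.304 1.000

after link 1: o_1 = (0.0000, 0.0000, 4.0000)
after link 2: o_2 = (1.9641, -4.5981, 4.0000)
after link 3: o_3 = (6.7937, -3.3040, 1.0000)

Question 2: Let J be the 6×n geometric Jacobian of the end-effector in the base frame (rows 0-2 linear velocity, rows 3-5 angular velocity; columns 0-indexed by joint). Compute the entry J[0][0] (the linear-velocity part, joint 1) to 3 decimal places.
3.304

axis z_0 = ẑ; lever o_n−o_0 = (6.7937,-3.3040,1.0000)
cross product → J_v[:, 0] = (3.3040,6.7937,-0.0000)
J_ω[:, 0] = z_0
entry J[0][0] = 3.3040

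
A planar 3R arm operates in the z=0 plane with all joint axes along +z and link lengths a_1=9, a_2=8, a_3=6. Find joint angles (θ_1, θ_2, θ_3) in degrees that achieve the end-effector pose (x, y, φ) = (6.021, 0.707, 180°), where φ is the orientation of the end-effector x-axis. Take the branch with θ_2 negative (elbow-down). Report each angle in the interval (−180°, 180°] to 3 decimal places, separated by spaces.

44.999 -89.998 -135.000

wrist centre = target − a_3·(cos φ, sin φ) = (12.0210, 0.7070)
cos θ_2 = (145.0043−9²−8²)/(2·9·8) = 0.0000; θ_2 = -89.9983° (elbow-down)
β = atan2(0.7070,12.0210) = 3.3659°; ψ = atan2(-8.0000,9.0002) = -41.6328°
θ_1 = β − ψ = 44.9987°
θ_3 = φ − θ_1 − θ_2 = -135.0004° (wrapped to (-180°,180°])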